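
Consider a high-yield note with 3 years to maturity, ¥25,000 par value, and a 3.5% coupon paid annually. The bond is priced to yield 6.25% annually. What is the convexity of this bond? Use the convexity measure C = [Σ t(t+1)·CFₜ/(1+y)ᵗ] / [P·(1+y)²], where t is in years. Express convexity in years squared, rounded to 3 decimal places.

10.137

With y = 0.0625:
  t   CF        PV=CF/(1+0.0625)^t    t·PV        t(t+1)·PV
  1       875.00       823.5294       823.5294       1,647.0588
  2       875.00       775.0865     1,550.1730       4,650.5190
  3    25,875.00    21,572.1555    64,716.4665     258,865.8661
  Σ                 23,170.7714    67,090.1689     265,163.4439
P = 23,170.7714.
Convexity = Σ t(t+1)·PV / [P·(1+y)²] = 265,163.4439 / (23,170.7714 × 1.128906) = 10.13714.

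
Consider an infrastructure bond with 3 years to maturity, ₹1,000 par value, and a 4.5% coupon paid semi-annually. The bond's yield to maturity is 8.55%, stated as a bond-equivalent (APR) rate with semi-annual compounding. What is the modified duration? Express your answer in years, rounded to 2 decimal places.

2.71 years

Periodic yield y = 0.04275. First find Macaulay duration:
  t   CF        PV=CF/(1+0.04275)^t    t·PV
  1        22.50        21.5776        21.5776
  2        22.50        20.6929        41.3859
  3        22.50        19.8446        59.5337
  4        22.50        19.0310        76.1240
  5        22.50        18.2508        91.2539
  6     1,022.50       795.3937     4,772.3620
  Σ                    894.7905     5,062.2371
P = 894.7905; Macaulay duration = 5,062.2371 / 894.7905 = 5.65745 half-year periods = 2.82873 years.
Modified duration = D_Mac / (1 + y) = 2.82873 / 1.04275 = 2.71276 years.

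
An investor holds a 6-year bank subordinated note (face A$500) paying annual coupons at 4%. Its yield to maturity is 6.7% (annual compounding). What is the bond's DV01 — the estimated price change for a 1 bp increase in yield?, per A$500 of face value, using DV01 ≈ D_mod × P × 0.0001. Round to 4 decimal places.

Periodic yield y = 0.067.
  t   CF        PV=CF/(1+0.067)^t    t·PV
  1        20.00        18.7441        18.7441
  2        20.00        17.5671        35.1343
  3        20.00        16.4641        49.3922
  4        20.00        15.4302        61.7209
  5        20.00        14.4613        72.3066
  6       520.00       352.3845     2,114.3071
  Σ                    435.0514     2,351.6052
P = 435.0514; D_Mac = 5.40535 yrs; D_mod = 5.06593 yrs.
DV01 ≈ 5.06593 × 435.0514 × 0.0001 = 0.220394.

A$0.2204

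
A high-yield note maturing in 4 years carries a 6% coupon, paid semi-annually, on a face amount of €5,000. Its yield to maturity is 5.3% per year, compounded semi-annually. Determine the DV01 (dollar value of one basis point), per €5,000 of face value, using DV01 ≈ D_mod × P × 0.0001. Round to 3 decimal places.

Periodic yield y = 0.0265.
  t   CF        PV=CF/(1+0.0265)^t    t·PV
  1       150.00       146.1276       146.1276
  2       150.00       142.3552       284.7104
  3       150.00       138.6802       416.0405
  4       150.00       135.1000       540.4001
  5       150.00       131.6123       658.0615
  6       150.00       128.2146       769.2877
  7       150.00       124.9046       874.3325
  8     5,150.00     4,177.6841    33,421.4730
  Σ                  5,124.6787    37,110.4334
P = 5,124.6787; D_Mac = 7.24151 half-year periods = 3.62076 yrs; D_mod = 3.52728 yrs.
DV01 ≈ 3.52728 × 5,124.6787 × 0.0001 = 1.807620.

€1.808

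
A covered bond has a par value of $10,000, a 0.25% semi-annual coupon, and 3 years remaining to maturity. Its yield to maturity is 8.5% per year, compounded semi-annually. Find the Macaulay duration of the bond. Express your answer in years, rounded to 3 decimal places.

2.989 years

Periodic yield y = 0.0425. Discount each cash flow and weight by its period:
  t   CF        PV=CF/(1+0.0425)^t    t·PV
  1        12.50        11.9904        11.9904
  2        12.50        11.5016        23.0032
  3        12.50        11.0327        33.0981
  4        12.50        10.5829        42.3317
  5        12.50        10.1515        50.7574
  6    10,012.50     7,799.8481    46,799.0888
  Σ                  7,855.1073    46,960.2697
Price P = Σ PV = 7,855.1073.
Macaulay duration = Σ(t·PV) / P = 46,960.2697 / 7,855.1073 = 5.97831 half-year periods.
In years: 5.97831 / 2 = 2.98916 years.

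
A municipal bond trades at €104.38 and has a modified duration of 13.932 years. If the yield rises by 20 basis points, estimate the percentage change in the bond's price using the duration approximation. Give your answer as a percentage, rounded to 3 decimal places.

Duration approximation: ΔP/P ≈ -D_mod · Δy = -13.932 × (+0.002) = -0.027864.
As a percentage: -2.7864%.

-2.786%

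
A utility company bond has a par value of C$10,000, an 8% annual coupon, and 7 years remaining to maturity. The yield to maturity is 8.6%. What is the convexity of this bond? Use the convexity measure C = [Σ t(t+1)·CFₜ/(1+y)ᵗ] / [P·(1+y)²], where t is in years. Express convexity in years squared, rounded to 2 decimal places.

35.02

With y = 0.086:
  t   CF        PV=CF/(1+0.086)^t    t·PV        t(t+1)·PV
  1       800.00       736.6483       736.6483       1,473.2965
  2       800.00       678.3133     1,356.6266       4,069.8798
  3       800.00       624.5979     1,873.7937       7,495.1747
  4       800.00       575.1362     2,300.5447      11,502.7235
  5       800.00       529.5913     2,647.9566      15,887.7397
  6       800.00       487.6532     2,925.9189      20,481.4324
  7    10,800.00     6,061.9867    42,433.9069     339,471.2548
  Σ                  9,693.9268    54,275.3956     400,381.5014
P = 9,693.9268.
Convexity = Σ t(t+1)·PV / [P·(1+y)²] = 400,381.5014 / (9,693.9268 × 1.179396) = 35.01988.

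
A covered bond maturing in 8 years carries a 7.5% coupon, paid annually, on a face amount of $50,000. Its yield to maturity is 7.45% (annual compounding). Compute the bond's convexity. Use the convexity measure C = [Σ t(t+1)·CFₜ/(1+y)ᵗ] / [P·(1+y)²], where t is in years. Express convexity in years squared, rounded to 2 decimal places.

With y = 0.0745:
  t   CF        PV=CF/(1+0.0745)^t    t·PV        t(t+1)·PV
  1     3,750.00     3,489.9953     3,489.9953       6,979.9907
  2     3,750.00     3,248.0180     6,496.0360      19,488.1080
  3     3,750.00     3,022.8181     9,068.4542      36,273.8167
  4     3,750.00     2,813.2323    11,252.9290      56,264.6451
  5     3,750.00     2,618.1780    13,090.8900      78,545.3399
  6     3,750.00     2,436.6477    14,619.8864     102,339.2051
  7     3,750.00     2,267.7038    15,873.9266     126,991.4131
  8    53,750.00    30,250.1206   242,000.9645   2,178,008.6809
  Σ                 50,146.7138   315,893.0822   2,604,891.1996
P = 50,146.7138.
Convexity = Σ t(t+1)·PV / [P·(1+y)²] = 2,604,891.1996 / (50,146.7138 × 1.154550) = 44.99189.

44.99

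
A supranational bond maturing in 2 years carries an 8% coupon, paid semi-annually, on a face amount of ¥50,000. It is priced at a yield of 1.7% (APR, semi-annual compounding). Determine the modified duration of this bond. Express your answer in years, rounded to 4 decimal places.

1.8787 years

Periodic yield y = 0.0085. First find Macaulay duration:
  t   CF        PV=CF/(1+0.0085)^t    t·PV
  1     2,000.00     1,983.1433     1,983.1433
  2     2,000.00     1,966.4286     3,932.8573
  3     2,000.00     1,949.8549     5,849.5646
  4    52,000.00    50,268.9407   201,075.7627
  Σ                 56,168.3675   212,841.3279
P = 56,168.3675; Macaulay duration = 212,841.3279 / 56,168.3675 = 3.78935 half-year periods = 1.89467 years.
Modified duration = D_Mac / (1 + y) = 1.89467 / 1.0085 = 1.87870 years.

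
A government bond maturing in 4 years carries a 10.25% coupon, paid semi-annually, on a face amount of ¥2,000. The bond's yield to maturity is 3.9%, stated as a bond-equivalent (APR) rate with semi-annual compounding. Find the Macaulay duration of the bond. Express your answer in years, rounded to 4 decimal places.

3.4506 years

Periodic yield y = 0.0195. Discount each cash flow and weight by its period:
  t   CF        PV=CF/(1+0.0195)^t    t·PV
  1       102.50       100.5395       100.5395
  2       102.50        98.6165       197.2329
  3       102.50        96.7302       290.1907
  4       102.50        94.8801       379.5202
  5       102.50        93.0653       465.3264
  6       102.50        91.2852       547.7113
  7       102.50        89.5392       626.7745
  8     2,102.50     1,801.5162    14,412.1293
  Σ                  2,466.1721    17,019.4249
Price P = Σ PV = 2,466.1721.
Macaulay duration = Σ(t·PV) / P = 17,019.4249 / 2,466.1721 = 6.90115 half-year periods.
In years: 6.90115 / 2 = 3.45058 years.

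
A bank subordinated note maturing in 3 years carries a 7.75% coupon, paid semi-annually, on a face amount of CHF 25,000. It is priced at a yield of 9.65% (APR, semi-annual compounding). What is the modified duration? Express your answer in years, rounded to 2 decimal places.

Periodic yield y = 0.04825. First find Macaulay duration:
  t   CF        PV=CF/(1+0.04825)^t    t·PV
  1       968.75       924.1593       924.1593
  2       968.75       881.6211     1,763.2422
  3       968.75       841.0409     2,523.1226
  4       968.75       802.3285     3,209.3141
  5       968.75       765.3981     3,826.9903
  6    25,968.75    19,573.1993   117,439.1960
  Σ                 23,787.7472   129,686.0245
P = 23,787.7472; Macaulay duration = 129,686.0245 / 23,787.7472 = 5.45180 half-year periods = 2.72590 years.
Modified duration = D_Mac / (1 + y) = 2.72590 / 1.04825 = 2.60043 years.

2.60 years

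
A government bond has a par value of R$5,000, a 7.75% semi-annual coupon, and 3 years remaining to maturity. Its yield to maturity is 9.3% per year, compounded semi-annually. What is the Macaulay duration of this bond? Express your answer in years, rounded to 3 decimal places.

Periodic yield y = 0.0465. Discount each cash flow and weight by its period:
  t   CF        PV=CF/(1+0.0465)^t    t·PV
  1       193.75       185.1409       185.1409
  2       193.75       176.9144       353.8289
  3       193.75       169.0534       507.1603
  4       193.75       161.5417       646.1670
  5       193.75       154.3638       771.8192
  6     5,193.75     3,954.0818    23,724.4906
  Σ                  4,801.0962    26,188.6068
Price P = Σ PV = 4,801.0962.
Macaulay duration = Σ(t·PV) / P = 26,188.6068 / 4,801.0962 = 5.45471 half-year periods.
In years: 5.45471 / 2 = 2.72736 years.

2.727 years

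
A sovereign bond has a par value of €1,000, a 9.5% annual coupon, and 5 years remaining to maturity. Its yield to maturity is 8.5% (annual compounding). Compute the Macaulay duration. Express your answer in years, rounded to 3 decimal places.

4.221 years

Periodic yield y = 0.085. Discount each cash flow and weight by its year:
  t   CF        PV=CF/(1+0.085)^t    t·PV
  1        95.00        87.5576        87.5576
  2        95.00        80.6983       161.3965
  3        95.00        74.3763       223.1288
  4        95.00        68.5496       274.1982
  5     1,095.00       728.2247     3,641.1237
  Σ                  1,039.4064     4,387.4048
Price P = Σ PV = 1,039.4064.
Macaulay duration = Σ(t·PV) / P = 4,387.4048 / 1,039.4064 = 4.22107 years.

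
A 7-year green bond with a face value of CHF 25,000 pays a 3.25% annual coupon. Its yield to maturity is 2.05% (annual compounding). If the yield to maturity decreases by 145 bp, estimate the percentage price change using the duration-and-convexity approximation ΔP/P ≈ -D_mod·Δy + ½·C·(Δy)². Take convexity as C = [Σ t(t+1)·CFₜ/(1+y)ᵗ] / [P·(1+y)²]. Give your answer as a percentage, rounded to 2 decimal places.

+9.59%

With y = 0.0205:
  t   CF        PV=CF/(1+0.0205)^t    t·PV        t(t+1)·PV
  1       812.50       796.1783       796.1783       1,592.3567
  2       812.50       780.1846     1,560.3691       4,681.1074
  3       812.50       764.5121     2,293.5362       9,174.1448
  4       812.50       749.1544     2,996.6176      14,983.0880
  5       812.50       734.1052     3,670.5262      22,023.1572
  6       812.50       719.3584     4,316.1504      30,213.0525
  7    25,812.50    22,394.3781   156,760.6464   1,254,085.1713
  Σ                 26,937.8711   172,394.0242   1,336,752.0778
P = 26,937.8711; D_Mac = 6.39969 yrs; D_mod = 6.27113 yrs; C = 47.64985.
Duration effect: -6.27113 × (-0.0145) = +0.090931
Convexity effect: 0.5 × 47.64985 × (-0.0145)² = +0.0050092
ΔP/P ≈ +0.090931 + 0.0050092 = +0.095941 = +9.5941%.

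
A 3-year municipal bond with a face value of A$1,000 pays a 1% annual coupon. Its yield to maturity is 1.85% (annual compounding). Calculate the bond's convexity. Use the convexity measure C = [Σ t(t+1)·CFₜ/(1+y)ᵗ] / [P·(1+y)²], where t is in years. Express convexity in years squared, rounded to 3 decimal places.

With y = 0.0185:
  t   CF        PV=CF/(1+0.0185)^t    t·PV        t(t+1)·PV
  1        10.00         9.8184         9.8184          19.6367
  2        10.00         9.6400        19.2800          57.8401
  3     1,010.00       955.9568     2,867.8704      11,471.4818
  Σ                    975.4152     2,896.9688      11,548.9586
P = 975.4152.
Convexity = Σ t(t+1)·PV / [P·(1+y)²] = 11,548.9586 / (975.4152 × 1.037342) = 11.41383.

11.414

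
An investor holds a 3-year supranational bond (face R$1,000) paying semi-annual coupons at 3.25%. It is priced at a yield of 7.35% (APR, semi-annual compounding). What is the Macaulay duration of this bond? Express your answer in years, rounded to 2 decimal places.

2.87 years

Periodic yield y = 0.03675. Discount each cash flow and weight by its period:
  t   CF        PV=CF/(1+0.03675)^t    t·PV
  1        16.25        15.6740        15.6740
  2        16.25        15.1184        30.2368
  3        16.25        14.5825        43.7474
  4        16.25        14.0656        56.2623
  5        16.25        13.5670        67.8349
  6     1,016.25       818.3824     4,910.2946
  Σ                    891.3898     5,124.0499
Price P = Σ PV = 891.3898.
Macaulay duration = Σ(t·PV) / P = 5,124.0499 / 891.3898 = 5.74838 half-year periods.
In years: 5.74838 / 2 = 2.87419 years.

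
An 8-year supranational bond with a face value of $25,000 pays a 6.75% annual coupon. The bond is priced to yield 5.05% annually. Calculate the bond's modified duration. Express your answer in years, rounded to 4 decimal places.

Periodic yield y = 0.0505. First find Macaulay duration:
  t   CF        PV=CF/(1+0.0505)^t    t·PV
  1     1,687.50     1,606.3779     1,606.3779
  2     1,687.50     1,529.1556     3,058.3111
  3     1,687.50     1,455.6455     4,366.9364
  4     1,687.50     1,385.6692     5,542.6767
  5     1,687.50     1,319.0568     6,595.2840
  6     1,687.50     1,255.6466     7,533.8799
  7     1,687.50     1,195.2848     8,366.9934
  8    26,687.50    17,994.4857   143,955.8855
  Σ                 27,741.3220   181,026.3449
P = 27,741.3220; Macaulay duration = 181,026.3449 / 27,741.3220 = 6.52551 years.
Modified duration = D_Mac / (1 + y) = 6.52551 / 1.0505 = 6.21182 years.

6.2118 years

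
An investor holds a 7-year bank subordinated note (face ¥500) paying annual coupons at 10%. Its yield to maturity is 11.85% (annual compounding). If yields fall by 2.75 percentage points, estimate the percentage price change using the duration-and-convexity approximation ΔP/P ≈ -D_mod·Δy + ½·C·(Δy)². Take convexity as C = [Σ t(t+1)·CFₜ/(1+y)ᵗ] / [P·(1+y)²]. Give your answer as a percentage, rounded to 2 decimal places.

With y = 0.1185:
  t   CF        PV=CF/(1+0.1185)^t    t·PV        t(t+1)·PV
  1        50.00        44.7027        44.7027          89.4055
  2        50.00        39.9667        79.9334         239.8001
  3        50.00        35.7324       107.1972         428.7887
  4        50.00        31.9467       127.7868         638.9341
  5        50.00        28.5621       142.8105         856.8629
  6        50.00        25.5361       153.2164       1,072.5150
  7       550.00       251.1370     1,757.9593      14,063.6742
  Σ                    457.5837     2,413.6062      17,389.9803
P = 457.5837; D_Mac = 5.27468 yrs; D_mod = 4.71585 yrs; C = 30.37782.
Duration effect: -4.71585 × (-0.0275) = +0.129686
Convexity effect: 0.5 × 30.37782 × (-0.0275)² = +0.0114866
ΔP/P ≈ +0.129686 + 0.0114866 = +0.141172 = +14.1172%.

+14.12%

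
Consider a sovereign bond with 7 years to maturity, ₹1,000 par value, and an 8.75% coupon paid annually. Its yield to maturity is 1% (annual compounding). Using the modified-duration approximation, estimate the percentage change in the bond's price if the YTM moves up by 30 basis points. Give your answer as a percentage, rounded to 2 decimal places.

Periodic yield y = 0.01. Modified duration first:
  t   CF        PV=CF/(1+0.01)^t    t·PV
  1        87.50        86.6337        86.6337
  2        87.50        85.7759       171.5518
  3        87.50        84.9266       254.7799
  4        87.50        84.0858       336.3431
  5        87.50        83.2532       416.2662
  6        87.50        82.4290       494.5737
  7     1,087.50     1,014.3309     7,100.3162
  Σ                  1,521.4351     8,860.4647
P = 1,521.4351; D_Mac = 5.82375 yrs; D_mod = 5.82375/(1+0.01) = 5.76609 yrs.
ΔP/P ≈ -D_mod · Δy = -5.76609 × (+0.003) = -0.017298 = -1.7298%.

-1.73%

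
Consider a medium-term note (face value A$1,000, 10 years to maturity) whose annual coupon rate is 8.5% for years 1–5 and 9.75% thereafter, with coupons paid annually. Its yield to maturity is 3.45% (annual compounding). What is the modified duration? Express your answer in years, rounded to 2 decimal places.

Periodic yield y = 0.0345. First find Macaulay duration:
  t   CF        PV=CF/(1+0.0345)^t    t·PV
  1        85.00        82.1653        82.1653
  2        85.00        79.4251       158.8503
  3        85.00        76.7763       230.3290
  4        85.00        74.2159       296.8636
  5        85.00        71.7408       358.7042
  6        97.50        79.5466       477.2796
  7        97.50        76.8938       538.2564
  8        97.50        74.3294       594.6352
  9        97.50        71.8506       646.6550
  10    1,097.50       781.8070     7,818.0704
  Σ                  1,468.7509    11,201.8091
P = 1,468.7509; Macaulay duration = 11,201.8091 / 1,468.7509 = 7.62676 years.
Modified duration = D_Mac / (1 + y) = 7.62676 / 1.0345 = 7.37241 years.

7.37 years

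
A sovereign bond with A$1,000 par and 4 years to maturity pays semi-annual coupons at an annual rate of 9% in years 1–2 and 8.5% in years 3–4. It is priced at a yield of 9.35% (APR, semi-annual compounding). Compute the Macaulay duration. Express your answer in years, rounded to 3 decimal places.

3.444 years

Periodic yield y = 0.04675. Discount each cash flow and weight by its period:
  t   CF        PV=CF/(1+0.04675)^t    t·PV
  1        45.00        42.9902        42.9902
  2        45.00        41.0702        82.1404
  3        45.00        39.2359       117.7077
  4        45.00        37.4835       149.9342
  5        42.50        33.8200       169.1002
  6        42.50        32.3096       193.8574
  7        42.50        30.8666       216.0659
  8     1,042.50       723.3231     5,786.5844
  Σ                    981.0990     6,758.3803
Price P = Σ PV = 981.0990.
Macaulay duration = Σ(t·PV) / P = 6,758.3803 / 981.0990 = 6.88858 half-year periods.
In years: 6.88858 / 2 = 3.44429 years.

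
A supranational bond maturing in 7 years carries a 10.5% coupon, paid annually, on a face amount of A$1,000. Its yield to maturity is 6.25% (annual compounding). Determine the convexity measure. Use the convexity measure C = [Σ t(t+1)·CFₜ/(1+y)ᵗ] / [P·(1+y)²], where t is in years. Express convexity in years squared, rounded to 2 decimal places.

35.38

With y = 0.0625:
  t   CF        PV=CF/(1+0.0625)^t    t·PV        t(t+1)·PV
  1       105.00        98.8235        98.8235         197.6471
  2       105.00        93.0104       186.0208         558.0623
  3       105.00        87.5392       262.6175       1,050.4702
  4       105.00        82.3898       329.5593       1,647.7964
  5       105.00        77.5434       387.7168       2,326.3007
  6       105.00        72.9820       437.8919       3,065.2433
  7     1,105.00       722.8692     5,060.0842      40,480.6739
  Σ                  1,235.1574     6,762.7140      49,326.1939
P = 1,235.1574.
Convexity = Σ t(t+1)·PV / [P·(1+y)²] = 49,326.1939 / (1,235.1574 × 1.128906) = 35.37508.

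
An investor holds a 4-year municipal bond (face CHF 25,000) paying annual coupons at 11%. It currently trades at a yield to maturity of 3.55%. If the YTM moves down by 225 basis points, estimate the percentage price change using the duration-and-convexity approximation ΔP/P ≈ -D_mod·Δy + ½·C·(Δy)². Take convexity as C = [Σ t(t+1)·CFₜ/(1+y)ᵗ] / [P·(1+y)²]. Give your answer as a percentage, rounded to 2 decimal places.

+8.02%

With y = 0.0355:
  t   CF        PV=CF/(1+0.0355)^t    t·PV        t(t+1)·PV
  1     2,750.00     2,655.7219     2,655.7219       5,311.4437
  2     2,750.00     2,564.6759     5,129.3518      15,388.0553
  3     2,750.00     2,476.7512     7,430.2536      29,721.0145
  4    27,750.00    24,135.8487    96,543.3948     482,716.9738
  Σ                 31,832.9977   111,758.7220     533,137.4874
P = 31,832.9977; D_Mac = 3.51078 yrs; D_mod = 3.39042 yrs; C = 15.61930.
Duration effect: -3.39042 × (-0.0225) = +0.076285
Convexity effect: 0.5 × 15.61930 × (-0.0225)² = +0.0039536
ΔP/P ≈ +0.076285 + 0.0039536 = +0.080238 = +8.0238%.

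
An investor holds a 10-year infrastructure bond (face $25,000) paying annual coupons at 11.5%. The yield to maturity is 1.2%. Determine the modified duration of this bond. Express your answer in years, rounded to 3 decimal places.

Periodic yield y = 0.012. First find Macaulay duration:
  t   CF        PV=CF/(1+0.012)^t    t·PV
  1     2,875.00     2,840.9091     2,840.9091
  2     2,875.00     2,807.2224     5,614.4448
  3     2,875.00     2,773.9352     8,321.8056
  4     2,875.00     2,741.0427    10,964.1707
  5     2,875.00     2,708.5402    13,542.7010
  6     2,875.00     2,676.4231    16,058.5388
  7     2,875.00     2,644.6869    18,512.8082
  8     2,875.00     2,613.3270    20,906.6157
  9     2,875.00     2,582.3389    23,241.0500
  10   27,875.00    24,740.5728   247,405.7284
  Σ                 49,128.9983   367,408.7724
P = 49,128.9983; Macaulay duration = 367,408.7724 / 49,128.9983 = 7.47845 years.
Modified duration = D_Mac / (1 + y) = 7.47845 / 1.012 = 7.38977 years.

7.390 years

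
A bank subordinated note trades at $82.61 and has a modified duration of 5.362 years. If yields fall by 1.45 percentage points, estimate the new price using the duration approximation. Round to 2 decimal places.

Duration approximation: ΔP/P ≈ -D_mod · Δy = -5.362 × (-0.0145) = +0.077749.
New price ≈ 82.61 × (1 + 0.077749) = 89.03284489.

$89.03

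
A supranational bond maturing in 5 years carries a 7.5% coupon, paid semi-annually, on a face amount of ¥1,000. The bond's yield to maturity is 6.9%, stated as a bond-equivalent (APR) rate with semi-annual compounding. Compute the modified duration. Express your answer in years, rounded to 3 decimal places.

Periodic yield y = 0.0345. First find Macaulay duration:
  t   CF        PV=CF/(1+0.0345)^t    t·PV
  1        37.50        36.2494        36.2494
  2        37.50        35.0405        70.0810
  3        37.50        33.8719       101.6158
  4        37.50        32.7423       130.9692
  5        37.50        31.6504       158.2519
  6        37.50        30.5948       183.5691
  7        37.50        29.5745       207.0217
  8        37.50        28.5882       228.7059
  9        37.50        27.6348       248.7135
  10    1,037.50       739.0659     7,390.6588
  Σ                  1,025.0128     8,755.8362
P = 1,025.0128; Macaulay duration = 8,755.8362 / 1,025.0128 = 8.54217 half-year periods = 4.27109 years.
Modified duration = D_Mac / (1 + y) = 4.27109 / 1.0345 = 4.12865 years.

4.129 years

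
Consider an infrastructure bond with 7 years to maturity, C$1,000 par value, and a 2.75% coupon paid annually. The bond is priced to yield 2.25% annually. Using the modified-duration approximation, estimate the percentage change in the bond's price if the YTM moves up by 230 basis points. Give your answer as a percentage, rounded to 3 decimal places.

-14.559%

Periodic yield y = 0.0225. Modified duration first:
  t   CF        PV=CF/(1+0.0225)^t    t·PV
  1        27.50        26.8949        26.8949
  2        27.50        26.3030        52.6061
  3        27.50        25.7243        77.1728
  4        27.50        25.1582       100.6328
  5        27.50        24.6046       123.0229
  6        27.50        24.0632       144.3790
  7     1,027.50       879.3031     6,155.1218
  Σ                  1,032.0512     6,679.8303
P = 1,032.0512; D_Mac = 6.47238 yrs; D_mod = 6.47238/(1+0.0225) = 6.32996 yrs.
ΔP/P ≈ -D_mod · Δy = -6.32996 × (+0.023) = -0.145589 = -14.5589%.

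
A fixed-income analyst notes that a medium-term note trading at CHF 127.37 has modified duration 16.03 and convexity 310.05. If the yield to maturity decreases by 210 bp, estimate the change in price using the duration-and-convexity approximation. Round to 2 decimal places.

+CHF 51.58

Duration effect: -D_mod·Δy = -16.03 × (-0.021) = +0.336630
Convexity effect: ½·C·(Δy)² = 0.5 × 310.05 × (-0.021)² = +0.068366025
ΔP/P ≈ +0.336630 + 0.068366025 = +0.404996025
ΔP ≈ 127.37 × (+0.404996025) = +51.58434370425.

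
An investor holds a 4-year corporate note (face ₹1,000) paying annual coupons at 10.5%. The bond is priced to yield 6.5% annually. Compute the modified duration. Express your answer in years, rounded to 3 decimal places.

3.287 years

Periodic yield y = 0.065. First find Macaulay duration:
  t   CF        PV=CF/(1+0.065)^t    t·PV
  1       105.00        98.5915        98.5915
  2       105.00        92.5742       185.1484
  3       105.00        86.9242       260.7725
  4     1,105.00       858.9420     3,435.7681
  Σ                  1,137.0319     3,980.2805
P = 1,137.0319; Macaulay duration = 3,980.2805 / 1,137.0319 = 3.50059 years.
Modified duration = D_Mac / (1 + y) = 3.50059 / 1.065 = 3.28694 years.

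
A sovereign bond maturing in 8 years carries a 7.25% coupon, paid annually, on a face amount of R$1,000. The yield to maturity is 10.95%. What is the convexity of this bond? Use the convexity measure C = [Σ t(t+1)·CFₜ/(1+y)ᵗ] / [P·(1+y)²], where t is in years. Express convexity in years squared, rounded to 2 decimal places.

With y = 0.1095:
  t   CF        PV=CF/(1+0.1095)^t    t·PV        t(t+1)·PV
  1        72.50        65.3447        65.3447         130.6895
  2        72.50        58.8957       117.7913         353.3740
  3        72.50        53.0831       159.2492         636.9969
  4        72.50        47.8441       191.3766         956.8829
  5        72.50        43.1223       215.6113       1,293.6677
  6        72.50        38.8664       233.1983       1,632.3882
  7        72.50        35.0305       245.2138       1,961.7104
  8     1,072.50       467.0666     3,736.5331      33,628.7980
  Σ                    809.2535     4,964.3184      40,594.5076
P = 809.2535.
Convexity = Σ t(t+1)·PV / [P·(1+y)²] = 40,594.5076 / (809.2535 × 1.230990) = 40.75005.

40.75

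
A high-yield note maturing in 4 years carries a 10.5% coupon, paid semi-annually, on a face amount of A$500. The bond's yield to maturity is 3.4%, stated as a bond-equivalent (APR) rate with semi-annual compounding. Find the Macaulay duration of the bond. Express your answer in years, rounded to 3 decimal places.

3.447 years

Periodic yield y = 0.017. Discount each cash flow and weight by its period:
  t   CF        PV=CF/(1+0.017)^t    t·PV
  1        26.25        25.8112        25.8112
  2        26.25        25.3798        50.7595
  3        26.25        24.9555        74.8665
  4        26.25        24.5384        98.1534
  5        26.25        24.1282       120.6409
  6        26.25        23.7249       142.3491
  7        26.25        23.3283       163.2979
  8       526.25       459.8588     3,678.8703
  Σ                    631.7249     4,354.7489
Price P = Σ PV = 631.7249.
Macaulay duration = Σ(t·PV) / P = 4,354.7489 / 631.7249 = 6.89343 half-year periods.
In years: 6.89343 / 2 = 3.44671 years.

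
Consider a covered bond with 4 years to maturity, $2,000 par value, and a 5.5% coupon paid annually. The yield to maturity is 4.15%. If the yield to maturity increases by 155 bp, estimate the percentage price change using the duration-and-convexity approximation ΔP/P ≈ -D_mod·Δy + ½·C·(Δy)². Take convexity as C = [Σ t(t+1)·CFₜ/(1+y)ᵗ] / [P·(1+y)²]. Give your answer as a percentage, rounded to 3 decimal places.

With y = 0.0415:
  t   CF        PV=CF/(1+0.0415)^t    t·PV        t(t+1)·PV
  1       110.00       105.6169       105.6169         211.2338
  2       110.00       101.4084       202.8169         608.4507
  3       110.00        97.3677       292.1031       1,168.4123
  4     2,110.00     1,793.2687     7,173.0746      35,865.3732
  Σ                  2,097.6617     7,773.6115      37,853.4699
P = 2,097.6617; D_Mac = 3.70585 yrs; D_mod = 3.55818 yrs; C = 16.63611.
Duration effect: -3.55818 × (+0.0155) = -0.055152
Convexity effect: 0.5 × 16.63611 × (0.0155)² = +0.0019984
ΔP/P ≈ -0.055152 + 0.0019984 = -0.053153 = -5.3153%.

-5.315%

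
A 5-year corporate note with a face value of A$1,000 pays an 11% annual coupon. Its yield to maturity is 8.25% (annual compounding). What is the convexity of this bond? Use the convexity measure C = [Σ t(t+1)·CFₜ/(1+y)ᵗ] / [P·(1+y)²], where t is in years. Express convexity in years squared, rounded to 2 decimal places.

With y = 0.0825:
  t   CF        PV=CF/(1+0.0825)^t    t·PV        t(t+1)·PV
  1       110.00       101.6166       101.6166         203.2333
  2       110.00        93.8722       187.7443         563.2330
  3       110.00        86.7179       260.1538       1,040.6153
  4       110.00        80.1090       320.4358       1,602.1791
  5     1,110.00       746.7641     3,733.8207      22,402.9241
  Σ                  1,109.0798     4,603.7713      25,812.1849
P = 1,109.0798.
Convexity = Σ t(t+1)·PV / [P·(1+y)²] = 25,812.1849 / (1,109.0798 × 1.171806) = 19.86123.

19.86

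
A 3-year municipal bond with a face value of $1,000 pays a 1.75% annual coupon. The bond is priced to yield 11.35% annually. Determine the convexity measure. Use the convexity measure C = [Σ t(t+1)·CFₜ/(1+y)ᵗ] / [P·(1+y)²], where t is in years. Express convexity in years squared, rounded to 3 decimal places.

9.424

With y = 0.1135:
  t   CF        PV=CF/(1+0.1135)^t    t·PV        t(t+1)·PV
  1        17.50        15.7162        15.7162          31.4324
  2        17.50        14.1142        28.2285          84.6855
  3     1,017.50       736.9937     2,210.9810       8,843.9240
  Σ                    766.8241     2,254.9257       8,960.0418
P = 766.8241.
Convexity = Σ t(t+1)·PV / [P·(1+y)²] = 8,960.0418 / (766.8241 × 1.239882) = 9.42397.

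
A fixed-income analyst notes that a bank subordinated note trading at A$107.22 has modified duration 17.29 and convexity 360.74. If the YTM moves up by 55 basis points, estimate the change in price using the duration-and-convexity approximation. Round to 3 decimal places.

-A$9.611

Duration effect: -D_mod·Δy = -17.29 × (+0.0055) = -0.095095
Convexity effect: ½·C·(Δy)² = 0.5 × 360.74 × (0.0055)² = +0.0054561925
ΔP/P ≈ -0.095095 + 0.0054561925 = -0.0896388075
ΔP ≈ 107.22 × (-0.0896388075) = -9.61107294015.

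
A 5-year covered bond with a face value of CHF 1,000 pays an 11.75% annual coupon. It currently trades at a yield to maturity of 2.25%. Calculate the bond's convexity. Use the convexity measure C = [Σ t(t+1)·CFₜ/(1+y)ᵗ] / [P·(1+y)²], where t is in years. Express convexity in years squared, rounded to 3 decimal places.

22.756

With y = 0.0225:
  t   CF        PV=CF/(1+0.0225)^t    t·PV        t(t+1)·PV
  1       117.50       114.9144       114.9144         229.8289
  2       117.50       112.3857       224.7715         674.3145
  3       117.50       109.9127       329.7381       1,318.9525
  4       117.50       107.4941       429.9764       2,149.8819
  5     1,117.50       999.8410     4,999.2051      29,995.2305
  Σ                  1,444.5480     6,098.6055      34,368.2082
P = 1,444.5480.
Convexity = Σ t(t+1)·PV / [P·(1+y)²] = 34,368.2082 / (1,444.5480 × 1.045506) = 22.75612.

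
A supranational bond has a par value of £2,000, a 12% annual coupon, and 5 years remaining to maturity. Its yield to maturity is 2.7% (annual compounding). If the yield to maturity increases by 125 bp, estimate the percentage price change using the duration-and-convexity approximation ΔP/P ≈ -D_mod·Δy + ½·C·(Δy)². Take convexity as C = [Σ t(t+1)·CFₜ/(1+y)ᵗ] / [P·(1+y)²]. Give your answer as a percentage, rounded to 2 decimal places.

-4.94%

With y = 0.027:
  t   CF        PV=CF/(1+0.027)^t    t·PV        t(t+1)·PV
  1       240.00       233.6904       233.6904         467.3807
  2       240.00       227.5466       455.0932       1,365.2796
  3       240.00       221.5644       664.6931       2,658.7724
  4       240.00       215.7394       862.9576       4,314.7880
  5     2,240.00     1,960.6307     9,803.1535      58,818.9212
  Σ                  2,859.1714    12,019.5878      67,625.1419
P = 2,859.1714; D_Mac = 4.20387 yrs; D_mod = 4.09335 yrs; C = 22.42472.
Duration effect: -4.09335 × (+0.0125) = -0.051167
Convexity effect: 0.5 × 22.42472 × (0.0125)² = +0.0017519
ΔP/P ≈ -0.051167 + 0.0017519 = -0.049415 = -4.9415%.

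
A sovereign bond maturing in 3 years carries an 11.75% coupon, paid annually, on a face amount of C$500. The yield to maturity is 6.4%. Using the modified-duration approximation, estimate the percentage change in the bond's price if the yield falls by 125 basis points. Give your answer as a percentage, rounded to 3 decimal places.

Periodic yield y = 0.064. Modified duration first:
  t   CF        PV=CF/(1+0.064)^t    t·PV
  1        58.75        55.2162        55.2162
  2        58.75        51.8949       103.7898
  3       558.75       463.8661     1,391.5984
  Σ                    570.9772     1,550.6043
P = 570.9772; D_Mac = 2.71570 yrs; D_mod = 2.71570/(1+0.064) = 2.55235 yrs.
ΔP/P ≈ -D_mod · Δy = -2.55235 × (-0.0125) = +0.031904 = +3.1904%.

+3.190%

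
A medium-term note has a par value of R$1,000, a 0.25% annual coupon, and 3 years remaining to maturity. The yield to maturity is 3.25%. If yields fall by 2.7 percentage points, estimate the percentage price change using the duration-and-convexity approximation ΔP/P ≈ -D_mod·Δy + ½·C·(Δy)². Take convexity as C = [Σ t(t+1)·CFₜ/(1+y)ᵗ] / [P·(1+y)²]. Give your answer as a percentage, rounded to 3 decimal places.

+8.233%

With y = 0.0325:
  t   CF        PV=CF/(1+0.0325)^t    t·PV        t(t+1)·PV
  1         2.50         2.4213         2.4213           4.8426
  2         2.50         2.3451         4.6902          14.0706
  3     1,002.50       910.7815     2,732.3445      10,929.3780
  Σ                    915.5479     2,739.4560      10,948.2912
P = 915.5479; D_Mac = 2.99215 yrs; D_mod = 2.89797 yrs; C = 11.21722.
Duration effect: -2.89797 × (-0.027) = +0.078245
Convexity effect: 0.5 × 11.21722 × (-0.027)² = +0.0040887
ΔP/P ≈ +0.078245 + 0.0040887 = +0.082334 = +8.2334%.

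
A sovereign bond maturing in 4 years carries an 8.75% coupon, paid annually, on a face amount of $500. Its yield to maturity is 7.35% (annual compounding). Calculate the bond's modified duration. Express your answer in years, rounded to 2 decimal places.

Periodic yield y = 0.0735. First find Macaulay duration:
  t   CF        PV=CF/(1+0.0735)^t    t·PV
  1        43.75        40.7545        40.7545
  2        43.75        37.9642        75.9283
  3        43.75        35.3649       106.0946
  4       543.75       409.4408     1,637.7630
  Σ                    523.5243     1,860.5405
P = 523.5243; Macaulay duration = 1,860.5405 / 523.5243 = 3.55388 years.
Modified duration = D_Mac / (1 + y) = 3.55388 / 1.0735 = 3.31055 years.

3.31 years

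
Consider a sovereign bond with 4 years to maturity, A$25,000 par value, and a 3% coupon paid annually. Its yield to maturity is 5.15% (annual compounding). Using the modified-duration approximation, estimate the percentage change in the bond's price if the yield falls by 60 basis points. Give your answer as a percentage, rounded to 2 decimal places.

+2.18%

Periodic yield y = 0.0515. Modified duration first:
  t   CF        PV=CF/(1+0.0515)^t    t·PV
  1       750.00       713.2668       713.2668
  2       750.00       678.3326     1,356.6653
  3       750.00       645.1095     1,935.3285
  4    25,750.00    21,063.9650    84,255.8602
  Σ                 23,100.6739    88,261.1207
P = 23,100.6739; D_Mac = 3.82072 yrs; D_mod = 3.82072/(1+0.0515) = 3.63359 yrs.
ΔP/P ≈ -D_mod · Δy = -3.63359 × (-0.006) = +0.021802 = +2.1802%.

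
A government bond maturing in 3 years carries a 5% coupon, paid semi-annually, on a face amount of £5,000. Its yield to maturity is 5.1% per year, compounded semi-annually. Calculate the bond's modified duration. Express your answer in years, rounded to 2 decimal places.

Periodic yield y = 0.0255. First find Macaulay duration:
  t   CF        PV=CF/(1+0.0255)^t    t·PV
  1       125.00       121.8918       121.8918
  2       125.00       118.8608       237.7216
  3       125.00       115.9052       347.7157
  4       125.00       113.0231       452.0925
  5       125.00       110.2127       551.0636
  6     5,125.00     4,406.3590    26,438.1542
  Σ                  4,986.2527    28,148.6394
P = 4,986.2527; Macaulay duration = 28,148.6394 / 4,986.2527 = 5.64525 half-year periods = 2.82262 years.
Modified duration = D_Mac / (1 + y) = 2.82262 / 1.0255 = 2.75244 years.

2.75 years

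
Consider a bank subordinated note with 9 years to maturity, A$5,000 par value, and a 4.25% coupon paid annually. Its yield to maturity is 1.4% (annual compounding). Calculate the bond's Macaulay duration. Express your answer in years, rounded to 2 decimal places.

7.82 years

Periodic yield y = 0.014. Discount each cash flow and weight by its year:
  t   CF        PV=CF/(1+0.014)^t    t·PV
  1       212.50       209.5661       209.5661
  2       212.50       206.6727       413.3453
  3       212.50       203.8192       611.4576
  4       212.50       201.0051       804.0205
  5       212.50       198.2299       991.1495
  6       212.50       195.4930     1,172.9580
  7       212.50       192.7939     1,349.5572
  8       212.50       190.1320     1,521.0563
  9     5,212.50     4,599.4349    41,394.9138
  Σ                  6,197.1467    48,468.0241
Price P = Σ PV = 6,197.1467.
Macaulay duration = Σ(t·PV) / P = 48,468.0241 / 6,197.1467 = 7.82102 years.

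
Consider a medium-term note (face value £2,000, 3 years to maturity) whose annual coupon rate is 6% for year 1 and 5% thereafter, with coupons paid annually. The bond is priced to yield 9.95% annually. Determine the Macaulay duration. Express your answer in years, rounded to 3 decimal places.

2.830 years

Periodic yield y = 0.0995. Discount each cash flow and weight by its year:
  t   CF        PV=CF/(1+0.0995)^t    t·PV
  1       120.00       109.1405       109.1405
  2       100.00        82.7198       165.4396
  3     2,100.00     1,579.9145     4,739.7436
  Σ                  1,771.7749     5,014.3237
Price P = Σ PV = 1,771.7749.
Macaulay duration = Σ(t·PV) / P = 5,014.3237 / 1,771.7749 = 2.83011 years.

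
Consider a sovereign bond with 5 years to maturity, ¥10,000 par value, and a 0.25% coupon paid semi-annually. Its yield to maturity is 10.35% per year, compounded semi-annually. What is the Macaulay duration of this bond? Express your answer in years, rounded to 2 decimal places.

Periodic yield y = 0.05175. Discount each cash flow and weight by its period:
  t   CF        PV=CF/(1+0.05175)^t    t·PV
  1        12.50        11.8850        11.8850
  2        12.50        11.3002        22.6003
  3        12.50        10.7442        32.2325
  4        12.50        10.2155        40.8620
  5        12.50         9.7129        48.5643
  6        12.50         9.2350        55.4097
  7        12.50         8.7806        61.4639
  8        12.50         8.3485        66.7882
  9        12.50         7.9377        71.4397
  10   10,012.50     6,045.2925    60,452.9255
  Σ                  6,133.4520    60,864.1712
Price P = Σ PV = 6,133.4520.
Macaulay duration = Σ(t·PV) / P = 60,864.1712 / 6,133.4520 = 9.92331 half-year periods.
In years: 9.92331 / 2 = 4.96166 years.

4.96 years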